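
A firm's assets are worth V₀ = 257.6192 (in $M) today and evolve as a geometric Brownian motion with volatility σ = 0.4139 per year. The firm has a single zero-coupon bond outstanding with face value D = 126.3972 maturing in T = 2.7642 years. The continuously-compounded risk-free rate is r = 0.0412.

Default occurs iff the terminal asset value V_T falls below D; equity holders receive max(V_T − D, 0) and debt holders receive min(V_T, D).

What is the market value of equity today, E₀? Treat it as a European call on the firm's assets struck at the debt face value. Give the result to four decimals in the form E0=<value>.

d₁ = [ln(V₀/D) + (r + σ²/2)T] / (σ√T)
   = [ln(257.6192/126.3972) + (0.0412 + 0.5·0.4139²)·2.7642] / (0.4139·√2.7642)
   = [0.712053 + 0.350657] / 0.688145 = 1.544311
d₂ = d₁ − σ√T = 1.544311 − 0.688145 = 0.856165
N(d₁) = 0.938743,  N(d₂) = 0.804047,  e^(−rT) = 0.892361
E₀ = V₀·N(d₁) − D·e^(−rT)·N(d₂)
   = 257.6192·0.938743 − 126.3972·0.892361·0.804047 = 151.148389

E0=151.1484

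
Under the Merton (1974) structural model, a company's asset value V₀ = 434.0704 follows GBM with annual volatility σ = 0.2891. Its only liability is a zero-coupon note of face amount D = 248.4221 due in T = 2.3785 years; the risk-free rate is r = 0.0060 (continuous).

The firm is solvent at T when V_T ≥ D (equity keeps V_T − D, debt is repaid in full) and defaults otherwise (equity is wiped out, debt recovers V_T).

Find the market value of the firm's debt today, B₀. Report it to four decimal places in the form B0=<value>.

B0=238.1669

d₁ = [ln(V₀/D) + (r + σ²/2)T] / (σ√T)
   = [ln(434.0704/248.4221) + (0.0060 + 0.5·0.2891²)·2.3785] / (0.2891·√2.3785)
   = [0.558077 + 0.113667] / 0.445861 = 1.506623
d₂ = d₁ − σ√T = 1.506623 − 0.445861 = 1.060761
N(d₁) = 0.934046,  N(d₂) = 0.855601,  e^(−rT) = 0.985830
E₀ = V₀·N(d₁) − D·e^(−rT)·N(d₂)
   = 434.0704·0.934046 − 248.4221·0.985830·0.855601 = 195.903454
B₀ = V₀ − E₀ = 434.0704 − 195.903454 = 238.166946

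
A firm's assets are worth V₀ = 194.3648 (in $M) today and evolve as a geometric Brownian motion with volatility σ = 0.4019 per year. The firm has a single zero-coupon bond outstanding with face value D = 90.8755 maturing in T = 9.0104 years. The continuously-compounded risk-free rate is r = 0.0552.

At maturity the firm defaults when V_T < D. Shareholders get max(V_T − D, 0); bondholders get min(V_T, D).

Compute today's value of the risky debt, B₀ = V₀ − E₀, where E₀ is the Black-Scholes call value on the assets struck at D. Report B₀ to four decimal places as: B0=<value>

d₁ = [ln(V₀/D) + (r + σ²/2)T] / (σ√T)
   = [ln(194.3648/90.8755) + (0.0552 + 0.5·0.4019²)·9.0104] / (0.4019·√9.0104)
   = [0.760246 + 1.225070] / 1.206396 = 1.645659
d₂ = d₁ − σ√T = 1.645659 − 1.206396 = 0.439262
N(d₁) = 0.950083,  N(d₂) = 0.669764,  e^(−rT) = 0.608125
E₀ = V₀·N(d₁) − D·e^(−rT)·N(d₂)
   = 194.3648·0.950083 − 90.8755·0.608125·0.669764 = 147.649034
B₀ = V₀ − E₀ = 194.3648 − 147.649034 = 46.715766

B0=46.7158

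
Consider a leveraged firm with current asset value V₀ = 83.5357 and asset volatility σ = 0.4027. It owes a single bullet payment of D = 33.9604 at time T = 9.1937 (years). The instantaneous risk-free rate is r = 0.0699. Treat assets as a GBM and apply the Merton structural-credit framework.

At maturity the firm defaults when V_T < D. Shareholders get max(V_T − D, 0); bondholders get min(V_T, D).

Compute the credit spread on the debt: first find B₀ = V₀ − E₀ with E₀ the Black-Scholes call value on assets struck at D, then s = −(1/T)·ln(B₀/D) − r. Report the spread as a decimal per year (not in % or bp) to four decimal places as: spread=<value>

spread=0.0132

d₁ = [ln(V₀/D) + (r + σ²/2)T] / (σ√T)
   = [ln(83.5357/33.9604) + (0.0699 + 0.5·0.4027²)·9.1937] / (0.4027·√9.1937)
   = [0.900079 + 1.388098] / 1.221031 = 1.873971
d₂ = d₁ − σ√T = 1.873971 − 1.221031 = 0.652940
N(d₁) = 0.969533,  N(d₂) = 0.743102,  e^(−rT) = 0.525902
E₀ = V₀·N(d₁) − D·e^(−rT)·N(d₂)
   = 83.5357·0.969533 − 33.9604·0.525902·0.743102 = 67.718898
B₀ = V₀ − E₀ = 83.5357 − 67.718898 = 15.816802
spread = −(1/T)·ln(B₀/D) − r = −(1/9.1937)·ln(15.816802/33.9604) − 0.0699 = 0.01321369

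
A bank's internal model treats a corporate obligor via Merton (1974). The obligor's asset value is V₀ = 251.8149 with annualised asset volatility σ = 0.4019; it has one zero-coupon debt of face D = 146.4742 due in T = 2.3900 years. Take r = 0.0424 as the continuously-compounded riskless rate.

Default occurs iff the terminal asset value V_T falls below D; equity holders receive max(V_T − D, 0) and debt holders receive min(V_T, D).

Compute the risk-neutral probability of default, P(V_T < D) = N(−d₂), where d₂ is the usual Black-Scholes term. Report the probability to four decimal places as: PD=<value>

d₁ = [ln(V₀/D) + (r + σ²/2)T] / (σ√T)
   = [ln(251.8149/146.4742) + (0.0424 + 0.5·0.4019²)·2.3900] / (0.4019·√2.3900)
   = [0.541845 + 0.294357] / 0.621322 = 1.345842
d₂ = d₁ − σ√T = 1.345842 − 0.621322 = 0.724520
risk-neutral PD = N(−d₂) = N(-0.724520) = 0.234373

PD=0.2344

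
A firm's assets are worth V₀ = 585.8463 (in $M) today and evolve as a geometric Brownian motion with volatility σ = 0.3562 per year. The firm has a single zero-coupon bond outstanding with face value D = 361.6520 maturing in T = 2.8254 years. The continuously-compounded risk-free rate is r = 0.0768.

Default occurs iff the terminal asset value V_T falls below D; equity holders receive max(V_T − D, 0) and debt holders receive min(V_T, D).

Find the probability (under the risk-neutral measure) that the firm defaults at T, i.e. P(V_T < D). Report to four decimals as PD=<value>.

d₁ = [ln(V₀/D) + (r + σ²/2)T] / (σ√T)
   = [ln(585.8463/361.6520) + (0.0768 + 0.5·0.3562²)·2.8254] / (0.3562·√2.8254)
   = [0.482375 + 0.396232] / 0.598734 = 1.467441
d₂ = d₁ − σ√T = 1.467441 − 0.598734 = 0.868707
risk-neutral PD = N(−d₂) = N(-0.868707) = 0.192504

PD=0.1925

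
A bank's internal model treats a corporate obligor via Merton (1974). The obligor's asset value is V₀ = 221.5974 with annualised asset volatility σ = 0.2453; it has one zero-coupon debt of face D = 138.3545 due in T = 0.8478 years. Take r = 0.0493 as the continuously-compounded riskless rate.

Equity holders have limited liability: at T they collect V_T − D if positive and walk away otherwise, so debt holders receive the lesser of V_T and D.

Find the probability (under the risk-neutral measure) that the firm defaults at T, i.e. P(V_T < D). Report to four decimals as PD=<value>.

d₁ = [ln(V₀/D) + (r + σ²/2)T] / (σ√T)
   = [ln(221.5974/138.3545) + (0.0493 + 0.5·0.2453²)·0.8478] / (0.2453·√0.8478)
   = [0.471043 + 0.067303] / 0.225863 = 2.383514
d₂ = d₁ − σ√T = 2.383514 − 0.225863 = 2.157651
risk-neutral PD = N(−d₂) = N(-2.157651) = 0.015477

PD=0.0155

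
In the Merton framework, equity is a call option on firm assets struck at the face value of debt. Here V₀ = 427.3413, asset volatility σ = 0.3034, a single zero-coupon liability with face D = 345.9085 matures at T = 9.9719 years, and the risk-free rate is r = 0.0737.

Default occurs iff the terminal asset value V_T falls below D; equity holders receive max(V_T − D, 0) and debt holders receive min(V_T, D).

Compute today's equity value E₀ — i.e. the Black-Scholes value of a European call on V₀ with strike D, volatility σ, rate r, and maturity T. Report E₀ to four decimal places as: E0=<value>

E0=281.7027

d₁ = [ln(V₀/D) + (r + σ²/2)T] / (σ√T)
   = [ln(427.3413/345.9085) + (0.0737 + 0.5·0.3034²)·9.9719] / (0.3034·√9.9719)
   = [0.211409 + 1.193894] / 0.958086 = 1.466781
d₂ = d₁ − σ√T = 1.466781 − 0.958086 = 0.508695
N(d₁) = 0.928782,  N(d₂) = 0.694517,  e^(−rT) = 0.479539
E₀ = V₀·N(d₁) − D·e^(−rT)·N(d₂)
   = 427.3413·0.928782 − 345.9085·0.479539·0.694517 = 281.702744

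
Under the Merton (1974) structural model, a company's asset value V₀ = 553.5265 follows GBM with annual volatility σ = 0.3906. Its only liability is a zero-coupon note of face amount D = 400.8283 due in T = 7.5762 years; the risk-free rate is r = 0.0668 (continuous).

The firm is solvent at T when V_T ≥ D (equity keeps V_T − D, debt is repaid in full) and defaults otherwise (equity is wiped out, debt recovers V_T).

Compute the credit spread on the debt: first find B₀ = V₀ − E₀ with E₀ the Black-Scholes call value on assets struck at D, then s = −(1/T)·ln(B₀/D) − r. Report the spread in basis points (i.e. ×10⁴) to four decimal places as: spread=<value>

spread=277.0109

d₁ = [ln(V₀/D) + (r + σ²/2)T] / (σ√T)
   = [ln(553.5265/400.8283) + (0.0668 + 0.5·0.3906²)·7.5762] / (0.3906·√7.5762)
   = [0.322776 + 1.084034] / 1.075123 = 1.308512
d₂ = d₁ − σ√T = 1.308512 − 1.075123 = 0.233390
N(d₁) = 0.904650,  N(d₂) = 0.592271,  e^(−rT) = 0.602848
E₀ = V₀·N(d₁) − D·e^(−rT)·N(d₂)
   = 553.5265·0.904650 − 400.8283·0.602848·0.592271 = 357.632444
B₀ = V₀ − E₀ = 553.5265 − 357.632444 = 195.894056
spread = −(1/T)·ln(B₀/D) − r = −(1/7.5762)·ln(195.894056/400.8283) − 0.0668 = 0.02770109
in basis points: 0.02770109 × 10⁴ = 277.0109 bp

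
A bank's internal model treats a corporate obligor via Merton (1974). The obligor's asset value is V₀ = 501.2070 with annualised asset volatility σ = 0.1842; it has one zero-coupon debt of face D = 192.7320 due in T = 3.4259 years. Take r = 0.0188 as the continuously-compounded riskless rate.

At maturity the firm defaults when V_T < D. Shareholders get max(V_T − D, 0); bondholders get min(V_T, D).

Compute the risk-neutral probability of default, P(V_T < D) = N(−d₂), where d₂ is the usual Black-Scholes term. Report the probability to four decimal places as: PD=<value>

PD=0.0024

d₁ = [ln(V₀/D) + (r + σ²/2)T] / (σ√T)
   = [ln(501.2070/192.7320) + (0.0188 + 0.5·0.1842²)·3.4259] / (0.1842·√3.4259)
   = [0.955719 + 0.122527] / 0.340939 = 3.162573
d₂ = d₁ − σ√T = 3.162573 − 0.340939 = 2.821634
risk-neutral PD = N(−d₂) = N(-2.821634) = 0.002389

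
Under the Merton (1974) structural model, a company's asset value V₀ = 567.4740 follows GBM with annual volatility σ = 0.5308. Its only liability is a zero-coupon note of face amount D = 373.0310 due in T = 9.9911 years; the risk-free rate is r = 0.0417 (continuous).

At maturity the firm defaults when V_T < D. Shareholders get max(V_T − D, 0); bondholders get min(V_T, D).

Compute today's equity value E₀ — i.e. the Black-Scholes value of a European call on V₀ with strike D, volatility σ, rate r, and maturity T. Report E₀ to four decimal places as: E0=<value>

d₁ = [ln(V₀/D) + (r + σ²/2)T] / (σ√T)
   = [ln(567.4740/373.0310) + (0.0417 + 0.5·0.5308²)·9.9911] / (0.5308·√9.9911)
   = [0.419533 + 1.824118] / 1.677790 = 1.337266
d₂ = d₁ − σ√T = 1.337266 − 1.677790 = -0.340524
N(d₁) = 0.909432,  N(d₂) = 0.366731,  e^(−rT) = 0.659266
E₀ = V₀·N(d₁) − D·e^(−rT)·N(d₂)
   = 567.4740·0.909432 − 373.0310·0.659266·0.366731 = 425.890192

E0=425.8902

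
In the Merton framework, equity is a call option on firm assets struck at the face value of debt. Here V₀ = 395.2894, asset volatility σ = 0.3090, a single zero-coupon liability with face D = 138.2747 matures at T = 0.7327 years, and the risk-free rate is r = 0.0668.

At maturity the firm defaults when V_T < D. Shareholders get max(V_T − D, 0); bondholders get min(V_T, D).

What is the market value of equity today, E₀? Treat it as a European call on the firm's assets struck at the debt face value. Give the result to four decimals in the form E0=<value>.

E0=263.6197

d₁ = [ln(V₀/D) + (r + σ²/2)T] / (σ√T)
   = [ln(395.2894/138.2747) + (0.0668 + 0.5·0.3090²)·0.7327] / (0.3090·√0.7327)
   = [1.050376 + 0.083924] / 0.264498 = 4.288508
d₂ = d₁ − σ√T = 4.288508 − 0.264498 = 4.024011
N(d₁) = 0.999991,  N(d₂) = 0.999971,  e^(−rT) = 0.952234
E₀ = V₀·N(d₁) − D·e^(−rT)·N(d₂)
   = 395.2894·0.999991 − 138.2747·0.952234·0.999971 = 263.619726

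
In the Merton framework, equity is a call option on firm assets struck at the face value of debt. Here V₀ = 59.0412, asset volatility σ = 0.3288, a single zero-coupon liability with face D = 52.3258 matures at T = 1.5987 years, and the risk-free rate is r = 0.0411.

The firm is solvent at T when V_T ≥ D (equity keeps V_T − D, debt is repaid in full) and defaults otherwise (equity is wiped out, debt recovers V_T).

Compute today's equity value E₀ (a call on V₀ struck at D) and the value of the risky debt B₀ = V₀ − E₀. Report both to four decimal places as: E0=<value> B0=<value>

E0=14.7810 B0=44.2602

d₁ = [ln(V₀/D) + (r + σ²/2)T] / (σ√T)
   = [ln(59.0412/52.3258) + (0.0411 + 0.5·0.3288²)·1.5987] / (0.3288·√1.5987)
   = [0.120746 + 0.152124] / 0.415734 = 0.656357
d₂ = d₁ − σ√T = 0.656357 − 0.415734 = 0.240623
N(d₁) = 0.744203,  N(d₂) = 0.595076,  e^(−rT) = 0.936406
E₀ = V₀·N(d₁) − D·e^(−rT)·N(d₂)
   = 59.0412·0.744203 − 52.3258·0.936406·0.595076 = 14.780968
B₀ = V₀ − E₀ = 59.0412 − 14.780968 = 44.260232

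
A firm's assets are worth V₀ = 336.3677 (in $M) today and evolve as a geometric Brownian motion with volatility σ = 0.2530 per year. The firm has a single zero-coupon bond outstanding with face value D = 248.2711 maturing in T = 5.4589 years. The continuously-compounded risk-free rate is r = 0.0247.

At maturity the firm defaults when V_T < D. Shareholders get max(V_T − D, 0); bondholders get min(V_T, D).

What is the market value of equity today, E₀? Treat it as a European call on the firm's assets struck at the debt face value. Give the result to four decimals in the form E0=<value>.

d₁ = [ln(V₀/D) + (r + σ²/2)T] / (σ√T)
   = [ln(336.3677/248.2711) + (0.0247 + 0.5·0.2530²)·5.4589] / (0.2530·√5.4589)
   = [0.303684 + 0.309544] / 0.591117 = 1.037406
d₂ = d₁ − σ√T = 1.037406 − 0.591117 = 0.446289
N(d₁) = 0.850227,  N(d₂) = 0.672306,  e^(−rT) = 0.873860
E₀ = V₀·N(d₁) − D·e^(−rT)·N(d₂)
   = 336.3677·0.850227 − 248.2711·0.873860·0.672306 = 140.129163

E0=140.1292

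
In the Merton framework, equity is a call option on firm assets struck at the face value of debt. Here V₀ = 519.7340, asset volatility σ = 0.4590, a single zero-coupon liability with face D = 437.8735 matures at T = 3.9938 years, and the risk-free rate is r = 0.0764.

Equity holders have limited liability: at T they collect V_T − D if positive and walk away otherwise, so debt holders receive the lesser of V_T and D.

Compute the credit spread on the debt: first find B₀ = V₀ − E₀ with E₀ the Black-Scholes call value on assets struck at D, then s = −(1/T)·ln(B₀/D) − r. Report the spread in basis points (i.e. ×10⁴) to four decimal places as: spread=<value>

d₁ = [ln(V₀/D) + (r + σ²/2)T] / (σ√T)
   = [ln(519.7340/437.8735) + (0.0764 + 0.5·0.4590²)·3.9938] / (0.4590·√3.9938)
   = [0.171387 + 0.725835] / 0.917288 = 0.978125
d₂ = d₁ − σ√T = 0.978125 − 0.917288 = 0.060836
N(d₁) = 0.835994,  N(d₂) = 0.524255,  e^(−rT) = 0.737030
E₀ = V₀·N(d₁) − D·e^(−rT)·N(d₂)
   = 519.7340·0.835994 − 437.8735·0.737030·0.524255 = 265.303521
B₀ = V₀ − E₀ = 519.7340 − 265.303521 = 254.430479
spread = −(1/T)·ln(B₀/D) − r = −(1/3.9938)·ln(254.430479/437.8735) − 0.0764 = 0.05953631
in basis points: 0.05953631 × 10⁴ = 595.3631 bp

spread=595.3631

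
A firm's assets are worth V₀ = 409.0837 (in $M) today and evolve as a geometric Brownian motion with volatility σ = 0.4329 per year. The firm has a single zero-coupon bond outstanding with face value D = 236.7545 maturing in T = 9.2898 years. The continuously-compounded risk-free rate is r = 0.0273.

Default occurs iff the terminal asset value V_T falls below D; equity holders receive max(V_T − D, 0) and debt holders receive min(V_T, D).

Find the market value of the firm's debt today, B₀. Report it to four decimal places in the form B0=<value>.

B0=129.9808

d₁ = [ln(V₀/D) + (r + σ²/2)T] / (σ√T)
   = [ln(409.0837/236.7545) + (0.0273 + 0.5·0.4329²)·9.2898] / (0.4329·√9.2898)
   = [0.546896 + 1.124077] / 1.319443 = 1.266423
d₂ = d₁ − σ√T = 1.266423 − 1.319443 = -0.053021
N(d₁) = 0.897319,  N(d₂) = 0.478858,  e^(−rT) = 0.775993
E₀ = V₀·N(d₁) − D·e^(−rT)·N(d₂)
   = 409.0837·0.897319 − 236.7545·0.775993·0.478858 = 279.102941
B₀ = V₀ − E₀ = 409.0837 − 279.102941 = 129.980759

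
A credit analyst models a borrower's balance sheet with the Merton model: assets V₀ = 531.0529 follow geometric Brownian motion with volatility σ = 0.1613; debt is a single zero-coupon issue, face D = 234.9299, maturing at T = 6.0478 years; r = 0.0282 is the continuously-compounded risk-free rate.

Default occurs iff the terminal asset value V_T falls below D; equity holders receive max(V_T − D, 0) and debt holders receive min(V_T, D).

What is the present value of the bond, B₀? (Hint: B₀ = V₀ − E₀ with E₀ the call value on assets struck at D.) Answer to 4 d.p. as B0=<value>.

B0=197.8286

d₁ = [ln(V₀/D) + (r + σ²/2)T] / (σ√T)
   = [ln(531.0529/234.9299) + (0.0282 + 0.5·0.1613²)·6.0478] / (0.1613·√6.0478)
   = [0.815574 + 0.249223] / 0.396673 = 2.684317
d₂ = d₁ − σ√T = 2.684317 − 0.396673 = 2.287644
N(d₁) = 0.996366,  N(d₂) = 0.988921,  e^(−rT) = 0.843203
E₀ = V₀·N(d₁) − D·e^(−rT)·N(d₂)
   = 531.0529·0.996366 − 234.9299·0.843203·0.988921 = 333.224295
B₀ = V₀ − E₀ = 531.0529 − 333.224295 = 197.828605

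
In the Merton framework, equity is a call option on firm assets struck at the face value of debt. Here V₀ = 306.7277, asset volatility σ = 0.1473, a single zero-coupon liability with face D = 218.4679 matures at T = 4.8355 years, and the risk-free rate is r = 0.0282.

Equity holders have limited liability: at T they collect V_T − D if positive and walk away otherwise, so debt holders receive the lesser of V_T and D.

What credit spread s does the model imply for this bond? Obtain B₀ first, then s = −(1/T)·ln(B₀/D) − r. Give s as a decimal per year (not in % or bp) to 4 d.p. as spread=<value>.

d₁ = [ln(V₀/D) + (r + σ²/2)T] / (σ√T)
   = [ln(306.7277/218.4679) + (0.0282 + 0.5·0.1473²)·4.8355] / (0.1473·√4.8355)
   = [0.339321 + 0.188820] / 0.323909 = 1.630521
d₂ = d₁ − σ√T = 1.630521 − 0.323909 = 1.306612
N(d₁) = 0.948504,  N(d₂) = 0.904328,  e^(−rT) = 0.872528
E₀ = V₀·N(d₁) − D·e^(−rT)·N(d₂)
   = 306.7277·0.948504 − 218.4679·0.872528·0.904328 = 118.550271
B₀ = V₀ − E₀ = 306.7277 − 118.550271 = 188.177429
spread = −(1/T)·ln(B₀/D) − r = −(1/4.8355)·ln(188.177429/218.4679) − 0.0282 = 0.00266626

spread=0.0027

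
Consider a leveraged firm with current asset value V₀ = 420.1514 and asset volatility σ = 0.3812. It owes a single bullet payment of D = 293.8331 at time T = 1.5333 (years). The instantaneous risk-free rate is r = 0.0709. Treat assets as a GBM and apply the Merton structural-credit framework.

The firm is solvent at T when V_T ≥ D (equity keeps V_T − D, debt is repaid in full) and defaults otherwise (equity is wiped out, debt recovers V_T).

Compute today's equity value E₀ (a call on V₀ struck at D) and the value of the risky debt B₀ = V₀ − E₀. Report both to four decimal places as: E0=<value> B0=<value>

E0=169.7440 B0=250.4074

d₁ = [ln(V₀/D) + (r + σ²/2)T] / (σ√T)
   = [ln(420.1514/293.8331) + (0.0709 + 0.5·0.3812²)·1.5333] / (0.3812·√1.5333)
   = [0.357603 + 0.220116] / 0.472027 = 1.223911
d₂ = d₁ − σ√T = 1.223911 − 0.472027 = 0.751885
N(d₁) = 0.889507,  N(d₂) = 0.773940,  e^(−rT) = 0.896990
E₀ = V₀·N(d₁) − D·e^(−rT)·N(d₂)
   = 420.1514·0.889507 − 293.8331·0.896990·0.773940 = 169.744042
B₀ = V₀ − E₀ = 420.1514 − 169.744042 = 250.407358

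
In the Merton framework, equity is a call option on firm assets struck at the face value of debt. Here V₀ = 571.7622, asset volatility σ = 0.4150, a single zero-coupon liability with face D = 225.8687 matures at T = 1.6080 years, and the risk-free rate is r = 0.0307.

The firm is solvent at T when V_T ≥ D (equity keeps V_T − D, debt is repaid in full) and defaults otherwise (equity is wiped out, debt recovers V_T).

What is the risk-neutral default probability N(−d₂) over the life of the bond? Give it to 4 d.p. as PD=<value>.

PD=0.0553

d₁ = [ln(V₀/D) + (r + σ²/2)T] / (σ√T)
   = [ln(571.7622/225.8687) + (0.0307 + 0.5·0.4150²)·1.6080] / (0.4150·√1.6080)
   = [0.928769 + 0.187835] / 0.526249 = 2.121817
d₂ = d₁ − σ√T = 2.121817 − 0.526249 = 1.595569
risk-neutral PD = N(−d₂) = N(-1.595569) = 0.055293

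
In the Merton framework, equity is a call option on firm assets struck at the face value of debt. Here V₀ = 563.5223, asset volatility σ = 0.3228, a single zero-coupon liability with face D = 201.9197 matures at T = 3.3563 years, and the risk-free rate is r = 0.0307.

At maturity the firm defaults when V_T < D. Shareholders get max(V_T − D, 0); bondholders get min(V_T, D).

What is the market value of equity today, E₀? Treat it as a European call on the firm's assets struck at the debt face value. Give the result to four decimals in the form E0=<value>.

d₁ = [ln(V₀/D) + (r + σ²/2)T] / (σ√T)
   = [ln(563.5223/201.9197) + (0.0307 + 0.5·0.3228²)·3.3563] / (0.3228·√3.3563)
   = [1.026337 + 0.277901] / 0.591376 = 2.205429
d₂ = d₁ − σ√T = 2.205429 − 0.591376 = 1.614052
N(d₁) = 0.986288,  N(d₂) = 0.946742,  e^(−rT) = 0.902092
E₀ = V₀·N(d₁) − D·e^(−rT)·N(d₂)
   = 563.5223·0.986288 − 201.9197·0.902092·0.946742 = 383.346025

E0=383.3460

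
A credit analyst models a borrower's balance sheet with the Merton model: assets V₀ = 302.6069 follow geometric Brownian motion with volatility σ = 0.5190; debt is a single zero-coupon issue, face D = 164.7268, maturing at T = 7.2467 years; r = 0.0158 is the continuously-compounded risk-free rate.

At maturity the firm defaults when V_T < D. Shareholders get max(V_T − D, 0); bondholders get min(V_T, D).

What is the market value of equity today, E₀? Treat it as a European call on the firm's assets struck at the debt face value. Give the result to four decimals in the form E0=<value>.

E0=205.8222

d₁ = [ln(V₀/D) + (r + σ²/2)T] / (σ√T)
   = [ln(302.6069/164.7268) + (0.0158 + 0.5·0.5190²)·7.2467] / (0.5190·√7.2467)
   = [0.608146 + 1.090487] / 1.397132 = 1.215800
d₂ = d₁ − σ√T = 1.215800 − 1.397132 = -0.181332
N(d₁) = 0.887969,  N(d₂) = 0.428053,  e^(−rT) = 0.891814
E₀ = V₀·N(d₁) − D·e^(−rT)·N(d₂)
   = 302.6069·0.887969 − 164.7268·0.891814·0.428053 = 205.822218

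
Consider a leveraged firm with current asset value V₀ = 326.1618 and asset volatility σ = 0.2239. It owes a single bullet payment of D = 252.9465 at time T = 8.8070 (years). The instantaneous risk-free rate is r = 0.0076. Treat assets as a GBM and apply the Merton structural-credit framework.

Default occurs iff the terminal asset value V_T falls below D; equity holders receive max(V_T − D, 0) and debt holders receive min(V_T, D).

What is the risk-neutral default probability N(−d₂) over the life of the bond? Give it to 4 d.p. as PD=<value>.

d₁ = [ln(V₀/D) + (r + σ²/2)T] / (σ√T)
   = [ln(326.1618/252.9465) + (0.0076 + 0.5·0.2239²)·8.8070] / (0.2239·√8.8070)
   = [0.254216 + 0.287686] / 0.664459 = 0.815553
d₂ = d₁ − σ√T = 0.815553 − 0.664459 = 0.151094
risk-neutral PD = N(−d₂) = N(-0.151094) = 0.439951

PD=0.4400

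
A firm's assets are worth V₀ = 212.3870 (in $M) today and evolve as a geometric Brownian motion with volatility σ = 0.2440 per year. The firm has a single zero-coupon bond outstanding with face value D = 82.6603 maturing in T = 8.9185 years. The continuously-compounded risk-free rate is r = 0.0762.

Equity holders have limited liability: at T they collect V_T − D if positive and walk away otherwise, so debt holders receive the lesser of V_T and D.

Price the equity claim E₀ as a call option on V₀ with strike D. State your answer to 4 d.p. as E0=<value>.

d₁ = [ln(V₀/D) + (r + σ²/2)T] / (σ√T)
   = [ln(212.3870/82.6603) + (0.0762 + 0.5·0.2440²)·8.9185] / (0.2440·√8.9185)
   = [0.943671 + 0.945076] / 0.728678 = 2.592017
d₂ = d₁ − σ√T = 2.592017 − 0.728678 = 1.863339
N(d₁) = 0.995229,  N(d₂) = 0.968793,  e^(−rT) = 0.506825
E₀ = V₀·N(d₁) − D·e^(−rT)·N(d₂)
   = 212.3870·0.995229 − 82.6603·0.506825·0.968793 = 170.786864

E0=170.7869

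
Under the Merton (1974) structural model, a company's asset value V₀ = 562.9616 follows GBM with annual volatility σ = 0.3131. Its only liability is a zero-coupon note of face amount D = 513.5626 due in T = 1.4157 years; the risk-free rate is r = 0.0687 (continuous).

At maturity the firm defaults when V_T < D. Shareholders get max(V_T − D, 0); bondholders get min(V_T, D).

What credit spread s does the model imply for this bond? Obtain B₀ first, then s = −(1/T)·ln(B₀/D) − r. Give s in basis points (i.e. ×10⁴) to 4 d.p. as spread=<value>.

d₁ = [ln(V₀/D) + (r + σ²/2)T] / (σ√T)
   = [ln(562.9616/513.5626) + (0.0687 + 0.5·0.3131²)·1.4157] / (0.3131·√1.4157)
   = [0.091839 + 0.166650] / 0.372536 = 0.693864
d₂ = d₁ − σ√T = 0.693864 − 0.372536 = 0.321328
N(d₁) = 0.756116,  N(d₂) = 0.626019,  e^(−rT) = 0.907321
E₀ = V₀·N(d₁) − D·e^(−rT)·N(d₂)
   = 562.9616·0.756116 − 513.5626·0.907321·0.626019 = 133.960677
B₀ = V₀ − E₀ = 562.9616 − 133.960677 = 429.000923
spread = −(1/T)·ln(B₀/D) − r = −(1/1.4157)·ln(429.000923/513.5626) − 0.0687 = 0.05838403
in basis points: 0.05838403 × 10⁴ = 583.8403 bp

spread=583.8403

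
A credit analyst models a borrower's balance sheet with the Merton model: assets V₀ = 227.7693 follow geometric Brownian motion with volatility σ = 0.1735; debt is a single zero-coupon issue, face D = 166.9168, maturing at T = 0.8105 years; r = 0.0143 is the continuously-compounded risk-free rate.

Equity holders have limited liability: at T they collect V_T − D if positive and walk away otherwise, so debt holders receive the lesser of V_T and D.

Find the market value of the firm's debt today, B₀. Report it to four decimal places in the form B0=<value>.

d₁ = [ln(V₀/D) + (r + σ²/2)T] / (σ√T)
   = [ln(227.7693/166.9168) + (0.0143 + 0.5·0.1735²)·0.8105] / (0.1735·√0.8105)
   = [0.310838 + 0.023789] / 0.156198 = 2.142322
d₂ = d₁ − σ√T = 2.142322 − 0.156198 = 1.986124
N(d₁) = 0.983916,  N(d₂) = 0.976490,  e^(−rT) = 0.988477
E₀ = V₀·N(d₁) − D·e^(−rT)·N(d₂)
   = 227.7693·0.983916 − 166.9168·0.988477·0.976490 = 62.991489
B₀ = V₀ − E₀ = 227.7693 − 62.991489 = 164.777811

B0=164.7778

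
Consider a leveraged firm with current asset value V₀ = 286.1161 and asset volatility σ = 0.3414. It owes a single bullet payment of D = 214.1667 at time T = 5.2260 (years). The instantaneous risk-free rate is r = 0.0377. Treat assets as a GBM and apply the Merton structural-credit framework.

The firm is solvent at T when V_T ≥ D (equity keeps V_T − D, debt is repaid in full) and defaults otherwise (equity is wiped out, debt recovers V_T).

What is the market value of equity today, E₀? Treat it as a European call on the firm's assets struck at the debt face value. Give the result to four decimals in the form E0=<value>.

E0=137.5127

d₁ = [ln(V₀/D) + (r + σ²/2)T] / (σ√T)
   = [ln(286.1161/214.1667) + (0.0377 + 0.5·0.3414²)·5.2260] / (0.3414·√5.2260)
   = [0.289643 + 0.501576] / 0.780456 = 1.013791
d₂ = d₁ − σ√T = 1.013791 − 0.780456 = 0.233335
N(d₁) = 0.844659,  N(d₂) = 0.592249,  e^(−rT) = 0.821174
E₀ = V₀·N(d₁) − D·e^(−rT)·N(d₂)
   = 286.1161·0.844659 − 214.1667·0.821174·0.592249 = 137.512653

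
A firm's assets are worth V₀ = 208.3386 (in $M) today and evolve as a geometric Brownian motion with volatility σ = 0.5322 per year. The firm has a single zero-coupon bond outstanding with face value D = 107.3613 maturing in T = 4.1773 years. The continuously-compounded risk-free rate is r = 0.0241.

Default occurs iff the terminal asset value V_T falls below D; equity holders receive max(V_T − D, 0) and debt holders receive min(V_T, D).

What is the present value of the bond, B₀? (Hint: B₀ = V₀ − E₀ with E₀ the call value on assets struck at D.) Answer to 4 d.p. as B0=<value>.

d₁ = [ln(V₀/D) + (r + σ²/2)T] / (σ√T)
   = [ln(208.3386/107.3613) + (0.0241 + 0.5·0.5322²)·4.1773] / (0.5322·√4.1773)
   = [0.662965 + 0.692256] / 1.087734 = 1.245912
d₂ = d₁ − σ√T = 1.245912 − 1.087734 = 0.158178
N(d₁) = 0.893602,  N(d₂) = 0.562842,  e^(−rT) = 0.904229
E₀ = V₀·N(d₁) − D·e^(−rT)·N(d₂)
   = 208.3386·0.893602 − 107.3613·0.904229·0.562842 = 131.531507
B₀ = V₀ − E₀ = 208.3386 − 131.531507 = 76.807093

B0=76.8071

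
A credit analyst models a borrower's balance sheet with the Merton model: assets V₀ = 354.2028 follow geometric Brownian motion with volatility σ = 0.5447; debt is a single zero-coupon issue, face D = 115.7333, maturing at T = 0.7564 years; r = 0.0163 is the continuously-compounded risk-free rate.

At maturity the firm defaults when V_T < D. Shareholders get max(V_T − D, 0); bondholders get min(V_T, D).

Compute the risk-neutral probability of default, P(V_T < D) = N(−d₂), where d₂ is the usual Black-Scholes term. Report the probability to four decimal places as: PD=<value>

PD=0.0158

d₁ = [ln(V₀/D) + (r + σ²/2)T] / (σ√T)
   = [ln(354.2028/115.7333) + (0.0163 + 0.5·0.5447²)·0.7564] / (0.5447·√0.7564)
   = [1.118581 + 0.124541] / 0.473732 = 2.624101
d₂ = d₁ − σ√T = 2.624101 − 0.473732 = 2.150368
risk-neutral PD = N(−d₂) = N(-2.150368) = 0.015763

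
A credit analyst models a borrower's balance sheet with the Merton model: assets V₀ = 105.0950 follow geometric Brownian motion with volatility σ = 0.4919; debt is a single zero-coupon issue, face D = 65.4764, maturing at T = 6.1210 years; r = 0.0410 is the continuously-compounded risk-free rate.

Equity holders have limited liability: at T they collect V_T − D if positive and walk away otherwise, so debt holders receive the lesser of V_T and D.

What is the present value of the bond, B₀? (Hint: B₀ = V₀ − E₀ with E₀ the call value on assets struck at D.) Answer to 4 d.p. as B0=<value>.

d₁ = [ln(V₀/D) + (r + σ²/2)T] / (σ√T)
   = [ln(105.0950/65.4764) + (0.0410 + 0.5·0.4919²)·6.1210] / (0.4919·√6.1210)
   = [0.473175 + 0.991497] / 1.216993 = 1.203517
d₂ = d₁ − σ√T = 1.203517 − 1.216993 = -0.013476
N(d₁) = 0.885612,  N(d₂) = 0.494624,  e^(−rT) = 0.778053
E₀ = V₀·N(d₁) − D·e^(−rT)·N(d₂)
   = 105.0950·0.885612 − 65.4764·0.778053·0.494624 = 67.875202
B₀ = V₀ − E₀ = 105.0950 − 67.875202 = 37.219798

B0=37.2198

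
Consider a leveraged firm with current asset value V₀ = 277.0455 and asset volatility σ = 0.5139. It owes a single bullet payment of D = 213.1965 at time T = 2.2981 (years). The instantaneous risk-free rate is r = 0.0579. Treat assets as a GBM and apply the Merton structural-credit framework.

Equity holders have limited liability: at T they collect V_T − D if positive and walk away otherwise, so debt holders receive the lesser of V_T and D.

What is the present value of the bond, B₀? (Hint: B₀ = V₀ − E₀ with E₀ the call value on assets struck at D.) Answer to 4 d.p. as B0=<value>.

B0=153.2941

d₁ = [ln(V₀/D) + (r + σ²/2)T] / (σ√T)
   = [ln(277.0455/213.1965) + (0.0579 + 0.5·0.5139²)·2.2981] / (0.5139·√2.2981)
   = [0.261967 + 0.436516] / 0.779046 = 0.896589
d₂ = d₁ − σ√T = 0.896589 − 0.779046 = 0.117543
N(d₁) = 0.815031,  N(d₂) = 0.546785,  e^(−rT) = 0.875413
E₀ = V₀·N(d₁) − D·e^(−rT)·N(d₂)
   = 277.0455·0.815031 − 213.1965·0.875413·0.546785 = 123.751447
B₀ = V₀ − E₀ = 277.0455 − 123.751447 = 153.294053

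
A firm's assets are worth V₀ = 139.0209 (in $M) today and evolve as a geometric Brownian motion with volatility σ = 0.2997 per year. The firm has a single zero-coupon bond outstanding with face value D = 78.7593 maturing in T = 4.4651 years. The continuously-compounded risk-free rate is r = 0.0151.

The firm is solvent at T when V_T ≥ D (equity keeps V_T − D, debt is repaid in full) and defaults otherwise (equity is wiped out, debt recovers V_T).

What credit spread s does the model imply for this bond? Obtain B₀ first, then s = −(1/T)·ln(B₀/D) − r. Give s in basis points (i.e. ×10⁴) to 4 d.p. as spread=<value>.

spread=161.8953

d₁ = [ln(V₀/D) + (r + σ²/2)T] / (σ√T)
   = [ln(139.0209/78.7593) + (0.0151 + 0.5·0.2997²)·4.4651] / (0.2997·√4.4651)
   = [0.568228 + 0.267951] / 0.633290 = 1.320373
d₂ = d₁ − σ√T = 1.320373 − 0.633290 = 0.687084
N(d₁) = 0.906645,  N(d₂) = 0.753985,  e^(−rT) = 0.934800
E₀ = V₀·N(d₁) − D·e^(−rT)·N(d₂)
   = 139.0209·0.906645 − 78.7593·0.934800·0.753985 = 70.531055
B₀ = V₀ − E₀ = 139.0209 − 70.531055 = 68.489845
spread = −(1/T)·ln(B₀/D) − r = −(1/4.4651)·ln(68.489845/78.7593) − 0.0151 = 0.01618953
in basis points: 0.01618953 × 10⁴ = 161.8953 bp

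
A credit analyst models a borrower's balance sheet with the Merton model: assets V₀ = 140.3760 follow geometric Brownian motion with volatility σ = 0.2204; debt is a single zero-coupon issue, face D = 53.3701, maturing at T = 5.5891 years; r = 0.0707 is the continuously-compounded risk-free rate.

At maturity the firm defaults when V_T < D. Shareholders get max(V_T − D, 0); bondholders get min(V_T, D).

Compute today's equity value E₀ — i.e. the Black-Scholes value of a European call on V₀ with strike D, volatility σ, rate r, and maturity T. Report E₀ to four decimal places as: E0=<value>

d₁ = [ln(V₀/D) + (r + σ²/2)T] / (σ√T)
   = [ln(140.3760/53.3701) + (0.0707 + 0.5·0.2204²)·5.5891] / (0.2204·√5.5891)
   = [0.967074 + 0.530898] / 0.521054 = 2.874889
d₂ = d₁ − σ√T = 2.874889 − 0.521054 = 2.353835
N(d₁) = 0.997979,  N(d₂) = 0.990710,  e^(−rT) = 0.673579
E₀ = V₀·N(d₁) − D·e^(−rT)·N(d₂)
   = 140.3760·0.997979 − 53.3701·0.673579·0.990710 = 104.477302

E0=104.4773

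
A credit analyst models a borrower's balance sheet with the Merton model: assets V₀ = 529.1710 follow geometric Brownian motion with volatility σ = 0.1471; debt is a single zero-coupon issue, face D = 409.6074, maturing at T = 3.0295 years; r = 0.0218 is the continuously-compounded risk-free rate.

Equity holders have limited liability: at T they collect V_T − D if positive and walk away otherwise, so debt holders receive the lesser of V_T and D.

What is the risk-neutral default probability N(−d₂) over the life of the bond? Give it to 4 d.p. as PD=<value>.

d₁ = [ln(V₀/D) + (r + σ²/2)T] / (σ√T)
   = [ln(529.1710/409.6074) + (0.0218 + 0.5·0.1471²)·3.0295] / (0.1471·√3.0295)
   = [0.256112 + 0.098820] / 0.256034 = 1.386269
d₂ = d₁ − σ√T = 1.386269 − 0.256034 = 1.130235
risk-neutral PD = N(−d₂) = N(-1.130235) = 0.129189

PD=0.1292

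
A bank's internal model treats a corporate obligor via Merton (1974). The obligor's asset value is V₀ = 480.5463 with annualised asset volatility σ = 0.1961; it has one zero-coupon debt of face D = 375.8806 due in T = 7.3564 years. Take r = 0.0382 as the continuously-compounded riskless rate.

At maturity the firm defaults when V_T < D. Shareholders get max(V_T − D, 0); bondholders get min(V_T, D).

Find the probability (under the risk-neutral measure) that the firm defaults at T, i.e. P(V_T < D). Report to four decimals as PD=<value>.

d₁ = [ln(V₀/D) + (r + σ²/2)T] / (σ√T)
   = [ln(480.5463/375.8806) + (0.0382 + 0.5·0.1961²)·7.3564] / (0.1961·√7.3564)
   = [0.245652 + 0.422460] / 0.531876 = 1.256144
d₂ = d₁ − σ√T = 1.256144 − 0.531876 = 0.724268
risk-neutral PD = N(−d₂) = N(-0.724268) = 0.234451

PD=0.2345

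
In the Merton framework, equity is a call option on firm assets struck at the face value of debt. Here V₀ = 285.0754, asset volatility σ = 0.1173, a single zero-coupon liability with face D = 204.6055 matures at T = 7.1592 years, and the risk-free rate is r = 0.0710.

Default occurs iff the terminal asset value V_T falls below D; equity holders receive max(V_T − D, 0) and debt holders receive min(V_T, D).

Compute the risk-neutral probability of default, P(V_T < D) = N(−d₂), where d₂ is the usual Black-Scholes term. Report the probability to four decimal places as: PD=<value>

d₁ = [ln(V₀/D) + (r + σ²/2)T] / (σ√T)
   = [ln(285.0754/204.6055) + (0.0710 + 0.5·0.1173²)·7.1592] / (0.1173·√7.1592)
   = [0.331670 + 0.557556] / 0.313856 = 2.833230
d₂ = d₁ − σ√T = 2.833230 − 0.313856 = 2.519374
risk-neutral PD = N(−d₂) = N(-2.519374) = 0.005878

PD=0.0059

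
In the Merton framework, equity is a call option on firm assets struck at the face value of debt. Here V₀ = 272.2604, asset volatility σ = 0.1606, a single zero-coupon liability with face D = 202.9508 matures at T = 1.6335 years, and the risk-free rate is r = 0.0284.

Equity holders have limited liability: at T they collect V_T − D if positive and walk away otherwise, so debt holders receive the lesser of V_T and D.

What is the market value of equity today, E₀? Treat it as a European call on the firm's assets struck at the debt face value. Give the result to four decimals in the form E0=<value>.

d₁ = [ln(V₀/D) + (r + σ²/2)T] / (σ√T)
   = [ln(272.2604/202.9508) + (0.0284 + 0.5·0.1606²)·1.6335] / (0.1606·√1.6335)
   = [0.293795 + 0.067457] / 0.205260 = 1.759973
d₂ = d₁ − σ√T = 1.759973 − 0.205260 = 1.554713
N(d₁) = 0.960794,  N(d₂) = 0.939993,  e^(−rT) = 0.954668
E₀ = V₀·N(d₁) − D·e^(−rT)·N(d₂)
   = 272.2604·0.960794 − 202.9508·0.954668·0.939993 = 79.461873

E0=79.4619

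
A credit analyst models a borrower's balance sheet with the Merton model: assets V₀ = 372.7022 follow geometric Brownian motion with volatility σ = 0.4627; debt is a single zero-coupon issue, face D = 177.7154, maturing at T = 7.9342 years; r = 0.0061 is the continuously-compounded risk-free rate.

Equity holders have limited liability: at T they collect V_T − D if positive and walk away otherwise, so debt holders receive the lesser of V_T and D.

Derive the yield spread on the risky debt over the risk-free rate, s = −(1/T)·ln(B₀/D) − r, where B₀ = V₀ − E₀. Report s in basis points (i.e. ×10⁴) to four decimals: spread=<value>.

d₁ = [ln(V₀/D) + (r + σ²/2)T] / (σ√T)
   = [ln(372.7022/177.7154) + (0.0061 + 0.5·0.4627²)·7.9342] / (0.4627·√7.9342)
   = [0.740596 + 0.897720] / 1.303320 = 1.257033
d₂ = d₁ − σ√T = 1.257033 − 1.303320 = -0.046287
N(d₁) = 0.895629,  N(d₂) = 0.481541,  e^(−rT) = 0.952754
E₀ = V₀·N(d₁) − D·e^(−rT)·N(d₂)
   = 372.7022·0.895629 − 177.7154·0.952754·0.481541 = 252.268940
B₀ = V₀ − E₀ = 372.7022 − 252.268940 = 120.433260
spread = −(1/T)·ln(B₀/D) − r = −(1/7.9342)·ln(120.433260/177.7154) − 0.0061 = 0.04293930
in basis points: 0.04293930 × 10⁴ = 429.3930 bp

spread=429.3930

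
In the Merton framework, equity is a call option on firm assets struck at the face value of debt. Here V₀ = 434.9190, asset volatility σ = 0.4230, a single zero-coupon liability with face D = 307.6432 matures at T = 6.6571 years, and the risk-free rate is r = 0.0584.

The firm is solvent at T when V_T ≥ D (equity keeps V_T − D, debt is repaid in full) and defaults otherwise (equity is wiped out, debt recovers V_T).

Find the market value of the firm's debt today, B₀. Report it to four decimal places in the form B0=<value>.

d₁ = [ln(V₀/D) + (r + σ²/2)T] / (σ√T)
   = [ln(434.9190/307.6432) + (0.0584 + 0.5·0.4230²)·6.6571] / (0.4230·√6.6571)
   = [0.346219 + 0.984349] / 1.091397 = 1.219142
d₂ = d₁ − σ√T = 1.219142 − 1.091397 = 0.127744
N(d₁) = 0.888605,  N(d₂) = 0.550824,  e^(−rT) = 0.677887
E₀ = V₀·N(d₁) − D·e^(−rT)·N(d₂)
   = 434.9190·0.888605 − 307.6432·0.677887·0.550824 = 271.598161
B₀ = V₀ − E₀ = 434.9190 − 271.598161 = 163.320839

B0=163.3208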